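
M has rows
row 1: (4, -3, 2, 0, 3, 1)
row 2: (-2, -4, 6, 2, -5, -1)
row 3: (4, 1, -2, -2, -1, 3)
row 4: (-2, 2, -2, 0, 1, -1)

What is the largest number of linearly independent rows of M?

Row reduce to echelon form.
R2 ← R2 + (1/2)·R1: [0, -11/2, 7, 2, -7/2, -1/2]
R3 ← R3 − R1: [0, 4, -4, -2, -4, 2]
R4 ← R4 + (1/2)·R1: [0, 1/2, -1, 0, 5/2, -1/2]
R3 ← R3 + (8/11)·R2: [0, 0, 12/11, -6/11, -72/11, 18/11]
R4 ← R4 + (1/11)·R2: [0, 0, -4/11, 2/11, 24/11, -6/11]
R4 ← R4 + (1/3)·R3: [0, 0, 0, 0, 0, 0]
Echelon form has 3 nonzero rows, so rank(M) = 3.
The rank gives the maximum number of linearly independent rows: 3.

3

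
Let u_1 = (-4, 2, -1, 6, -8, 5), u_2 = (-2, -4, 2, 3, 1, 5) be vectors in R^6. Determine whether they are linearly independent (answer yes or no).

Form the matrix with these vectors as rows and row reduce.
R2 ← R2 − (1/2)·R1: [0, -5, 5/2, 0, 5, 5/2]
2 nonzero rows, so the 2 vectors span a space of dimension 2.
Since 2 = 2, the vectors are linearly independent.

yes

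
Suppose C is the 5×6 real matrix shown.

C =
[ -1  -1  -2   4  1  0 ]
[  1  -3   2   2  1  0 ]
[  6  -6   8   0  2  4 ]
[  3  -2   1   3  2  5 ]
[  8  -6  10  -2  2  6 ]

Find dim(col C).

Row reduce to echelon form.
R2 ← R2 + R1: [0, -4, 0, 6, 2, 0]
R3 ← R3 + (6)·R1: [0, -12, -4, 24, 8, 4]
R4 ← R4 + (3)·R1: [0, -5, -5, 15, 5, 5]
R5 ← R5 + (8)·R1: [0, -14, -6, 30, 10, 6]
R3 ← R3 − (3)·R2: [0, 0, -4, 6, 2, 4]
R4 ← R4 − (5/4)·R2: [0, 0, -5, 15/2, 5/2, 5]
R5 ← R5 − (7/2)·R2: [0, 0, -6, 9, 3, 6]
R4 ← R4 − (5/4)·R3: [0, 0, 0, 0, 0, 0]
R5 ← R5 − (3/2)·R3: [0, 0, 0, 0, 0, 0]
Echelon form has 3 nonzero rows, so rank(C) = 3.
The column space has dimension equal to the rank: 3.

3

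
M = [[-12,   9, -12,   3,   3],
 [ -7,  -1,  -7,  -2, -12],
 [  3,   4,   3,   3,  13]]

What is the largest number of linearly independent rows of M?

Row reduce to echelon form.
R2 ← R2 − (7/12)·R1: [0, -25/4, 0, -15/4, -55/4]
R3 ← R3 + (1/4)·R1: [0, 25/4, 0, 15/4, 55/4]
R3 ← R3 + R2: [0, 0, 0, 0, 0]
Echelon form has 2 nonzero rows, so rank(M) = 2.
The rank gives the maximum number of linearly independent rows: 2.

2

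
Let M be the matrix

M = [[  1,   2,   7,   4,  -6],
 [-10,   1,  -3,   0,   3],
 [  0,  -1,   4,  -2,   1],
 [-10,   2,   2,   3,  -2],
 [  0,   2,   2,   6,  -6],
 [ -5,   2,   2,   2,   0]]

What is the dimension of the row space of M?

5

Row reduce to echelon form.
R2 ← R2 + (10)·R1: [0, 21, 67, 40, -57]
R4 ← R4 + (10)·R1: [0, 22, 72, 43, -62]
R6 ← R6 + (5)·R1: [0, 12, 37, 22, -30]
R3 ← R3 + (1/21)·R2: [0, 0, 151/21, -2/21, -12/7]
R4 ← R4 − (22/21)·R2: [0, 0, 38/21, 23/21, -16/7]
R5 ← R5 − (2/21)·R2: [0, 0, -92/21, 46/21, -4/7]
R6 ← R6 − (4/7)·R2: [0, 0, -9/7, -6/7, 18/7]
R4 ← R4 − (38/151)·R3: [0, 0, 0, 169/151, -280/151]
R5 ← R5 + (92/151)·R3: [0, 0, 0, 322/151, -244/151]
R6 ← R6 + (27/151)·R3: [0, 0, 0, -132/151, 342/151]
R5 ← R5 − (322/169)·R4: [0, 0, 0, 0, 324/169]
R6 ← R6 + (132/169)·R4: [0, 0, 0, 0, 138/169]
R6 ← R6 − (23/54)·R5: [0, 0, 0, 0, 0]
Echelon form has 5 nonzero rows, so rank(M) = 5.
The row space has dimension equal to the rank: 5.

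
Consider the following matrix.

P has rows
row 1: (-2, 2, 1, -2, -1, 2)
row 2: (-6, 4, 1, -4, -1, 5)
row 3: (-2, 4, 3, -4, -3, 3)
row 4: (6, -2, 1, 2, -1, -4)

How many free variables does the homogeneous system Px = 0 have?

Row reduce to echelon form.
R2 ← R2 − (3)·R1: [0, -2, -2, 2, 2, -1]
R3 ← R3 − R1: [0, 2, 2, -2, -2, 1]
R4 ← R4 + (3)·R1: [0, 4, 4, -4, -4, 2]
R3 ← R3 + R2: [0, 0, 0, 0, 0, 0]
R4 ← R4 + (2)·R2: [0, 0, 0, 0, 0, 0]
2 nonzero rows, so rank(P) = 2.
P has 6 columns; by rank–nullity, nullity = 6 − 2 = 4.

4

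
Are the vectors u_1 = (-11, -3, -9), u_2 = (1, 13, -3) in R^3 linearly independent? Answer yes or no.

Form the matrix with these vectors as rows and row reduce.
R2 ← R2 + (1/11)·R1: [0, 140/11, -42/11]
2 nonzero rows, so the 2 vectors span a space of dimension 2.
Since 2 = 2, the vectors are linearly independent.

yes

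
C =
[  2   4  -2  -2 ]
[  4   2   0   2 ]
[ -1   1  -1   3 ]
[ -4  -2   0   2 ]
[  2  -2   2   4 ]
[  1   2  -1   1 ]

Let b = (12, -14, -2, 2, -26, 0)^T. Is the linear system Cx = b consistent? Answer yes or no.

yes

Row reduce the augmented matrix [C | b].
R2 ← R2 − (2)·R1: [0, -6, 4, 6, -38]
R3 ← R3 + (1/2)·R1: [0, 3, -2, 2, 4]
R4 ← R4 + (2)·R1: [0, 6, -4, -2, 26]
R5 ← R5 − R1: [0, -6, 4, 6, -38]
R6 ← R6 − (1/2)·R1: [0, 0, 0, 2, -6]
R3 ← R3 + (1/2)·R2: [0, 0, 0, 5, -15]
R4 ← R4 + R2: [0, 0, 0, 4, -12]
R5 ← R5 − R2: [0, 0, 0, 0, 0]
R4 ← R4 − (4/5)·R3: [0, 0, 0, 0, 0]
R6 ← R6 − (2/5)·R3: [0, 0, 0, 0, 0]
The echelon form has 3 nonzero rows, and every pivot lies in the first 4 columns, so rank(C) = rank([C|b]) = 3.
The system is consistent.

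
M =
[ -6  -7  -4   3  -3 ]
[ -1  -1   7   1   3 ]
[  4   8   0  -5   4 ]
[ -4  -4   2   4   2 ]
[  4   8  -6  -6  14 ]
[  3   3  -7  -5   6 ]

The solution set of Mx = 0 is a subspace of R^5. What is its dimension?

Row reduce to echelon form.
R2 ← R2 − (1/6)·R1: [0, 1/6, 23/3, 1/2, 7/2]
R3 ← R3 + (2/3)·R1: [0, 10/3, -8/3, -3, 2]
R4 ← R4 − (2/3)·R1: [0, 2/3, 14/3, 2, 4]
R5 ← R5 + (2/3)·R1: [0, 10/3, -26/3, -4, 12]
R6 ← R6 + (1/2)·R1: [0, -1/2, -9, -7/2, 9/2]
R3 ← R3 − (20)·R2: [0, 0, -156, -13, -68]
R4 ← R4 − (4)·R2: [0, 0, -26, 0, -10]
R5 ← R5 − (20)·R2: [0, 0, -162, -14, -58]
R6 ← R6 + (3)·R2: [0, 0, 14, -2, 15]
R4 ← R4 − (1/6)·R3: [0, 0, 0, 13/6, 4/3]
R5 ← R5 − (27/26)·R3: [0, 0, 0, -1/2, 164/13]
R6 ← R6 + (7/78)·R3: [0, 0, 0, -19/6, 347/39]
R5 ← R5 + (3/13)·R4: [0, 0, 0, 0, 168/13]
R6 ← R6 + (19/13)·R4: [0, 0, 0, 0, 141/13]
R6 ← R6 − (47/56)·R5: [0, 0, 0, 0, 0]
5 nonzero rows, so rank(M) = 5.
M has 5 columns; by rank–nullity, nullity = 5 − 5 = 0.

0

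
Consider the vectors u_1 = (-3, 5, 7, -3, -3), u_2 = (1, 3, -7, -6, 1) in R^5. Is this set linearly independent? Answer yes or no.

yes

Form the matrix with these vectors as rows and row reduce.
R2 ← R2 + (1/3)·R1: [0, 14/3, -14/3, -7, 0]
2 nonzero rows, so the 2 vectors span a space of dimension 2.
Since 2 = 2, the vectors are linearly independent.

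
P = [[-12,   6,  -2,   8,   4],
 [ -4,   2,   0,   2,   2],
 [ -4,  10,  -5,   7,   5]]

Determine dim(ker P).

2

Row reduce to echelon form.
R2 ← R2 − (1/3)·R1: [0, 0, 2/3, -2/3, 2/3]
R3 ← R3 − (1/3)·R1: [0, 8, -13/3, 13/3, 11/3]
Swap R2 ↔ R3
3 nonzero rows, so rank(P) = 3.
P has 5 columns; by rank–nullity, nullity = 5 − 3 = 2.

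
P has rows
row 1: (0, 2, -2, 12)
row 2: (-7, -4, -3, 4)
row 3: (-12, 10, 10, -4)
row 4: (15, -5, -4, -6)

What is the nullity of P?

Row reduce to echelon form.
Swap R1 ↔ R2
R3 ← R3 − (12/7)·R1: [0, 118/7, 106/7, -76/7]
R4 ← R4 + (15/7)·R1: [0, -95/7, -73/7, 18/7]
R3 ← R3 − (59/7)·R2: [0, 0, 32, -112]
R4 ← R4 + (95/14)·R2: [0, 0, -24, 84]
R4 ← R4 + (3/4)·R3: [0, 0, 0, 0]
3 nonzero rows, so rank(P) = 3.
P has 4 columns; by rank–nullity, nullity = 4 − 3 = 1.

1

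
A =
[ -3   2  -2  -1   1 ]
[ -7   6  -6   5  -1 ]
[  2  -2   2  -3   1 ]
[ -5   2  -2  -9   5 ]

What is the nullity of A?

3

Row reduce to echelon form.
R2 ← R2 − (7/3)·R1: [0, 4/3, -4/3, 22/3, -10/3]
R3 ← R3 + (2/3)·R1: [0, -2/3, 2/3, -11/3, 5/3]
R4 ← R4 − (5/3)·R1: [0, -4/3, 4/3, -22/3, 10/3]
R3 ← R3 + (1/2)·R2: [0, 0, 0, 0, 0]
R4 ← R4 + R2: [0, 0, 0, 0, 0]
2 nonzero rows, so rank(A) = 2.
A has 5 columns; by rank–nullity, nullity = 5 − 2 = 3.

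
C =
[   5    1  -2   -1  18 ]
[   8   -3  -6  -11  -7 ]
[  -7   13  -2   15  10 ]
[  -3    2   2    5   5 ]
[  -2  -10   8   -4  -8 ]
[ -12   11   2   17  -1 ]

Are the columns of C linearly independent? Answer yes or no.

Row reduce C to echelon form.
R2 ← R2 − (8/5)·R1: [0, -23/5, -14/5, -47/5, -179/5]
R3 ← R3 + (7/5)·R1: [0, 72/5, -24/5, 68/5, 176/5]
R4 ← R4 + (3/5)·R1: [0, 13/5, 4/5, 22/5, 79/5]
R5 ← R5 + (2/5)·R1: [0, -48/5, 36/5, -22/5, -4/5]
R6 ← R6 + (12/5)·R1: [0, 67/5, -14/5, 73/5, 211/5]
R3 ← R3 + (72/23)·R2: [0, 0, -312/23, -364/23, -1768/23]
R4 ← R4 + (13/23)·R2: [0, 0, -18/23, -21/23, -102/23]
R5 ← R5 − (48/23)·R2: [0, 0, 300/23, 350/23, 1700/23]
R6 ← R6 + (67/23)·R2: [0, 0, -252/23, -294/23, -1428/23]
R4 ← R4 − (3/52)·R3: [0, 0, 0, 0, 0]
R5 ← R5 + (25/26)·R3: [0, 0, 0, 0, 0]
R6 ← R6 − (21/26)·R3: [0, 0, 0, 0, 0]
3 pivots among 5 columns.
Only 3 < 5 pivot columns, so the columns are linearly dependent.

no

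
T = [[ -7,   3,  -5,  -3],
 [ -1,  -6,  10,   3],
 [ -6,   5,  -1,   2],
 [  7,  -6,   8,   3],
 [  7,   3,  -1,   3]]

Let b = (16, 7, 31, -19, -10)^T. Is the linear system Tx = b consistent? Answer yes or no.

Row reduce the augmented matrix [T | b].
R2 ← R2 − (1/7)·R1: [0, -45/7, 75/7, 24/7, 33/7]
R3 ← R3 − (6/7)·R1: [0, 17/7, 23/7, 32/7, 121/7]
R4 ← R4 + R1: [0, -3, 3, 0, -3]
R5 ← R5 + R1: [0, 6, -6, 0, 6]
R3 ← R3 + (17/45)·R2: [0, 0, 22/3, 88/15, 286/15]
R4 ← R4 − (7/15)·R2: [0, 0, -2, -8/5, -26/5]
R5 ← R5 + (14/15)·R2: [0, 0, 4, 16/5, 52/5]
R4 ← R4 + (3/11)·R3: [0, 0, 0, 0, 0]
R5 ← R5 − (6/11)·R3: [0, 0, 0, 0, 0]
The echelon form has 3 nonzero rows, and every pivot lies in the first 4 columns, so rank(T) = rank([T|b]) = 3.
The system is consistent.

yes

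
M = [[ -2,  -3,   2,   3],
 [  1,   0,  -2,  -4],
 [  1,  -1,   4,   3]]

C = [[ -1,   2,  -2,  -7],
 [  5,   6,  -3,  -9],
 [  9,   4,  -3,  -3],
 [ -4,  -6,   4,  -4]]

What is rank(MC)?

First compute MC:
[[ -7, -32,  19,  23],
 [ -3,  18, -12,  15],
 [ 18,  -6,   1, -22]]
Now row reduce the product.
R2 ← R2 − (3/7)·R1: [0, 222/7, -141/7, 36/7]
R3 ← R3 + (18/7)·R1: [0, -618/7, 349/7, 260/7]
R3 ← R3 + (103/37)·R2: [0, 0, -230/37, 1904/37]
3 nonzero rows, so rank(MC) = 3.

3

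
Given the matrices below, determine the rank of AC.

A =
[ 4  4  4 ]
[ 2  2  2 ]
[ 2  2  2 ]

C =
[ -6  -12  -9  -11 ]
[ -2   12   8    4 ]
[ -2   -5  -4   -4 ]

First compute AC:
[[-40, -20, -20, -44],
 [-20, -10, -10, -22],
 [-20, -10, -10, -22]]
Now row reduce the product.
R2 ← R2 − (1/2)·R1: [0, 0, 0, 0]
R3 ← R3 − (1/2)·R1: [0, 0, 0, 0]
1 nonzero row, so rank(AC) = 1.

1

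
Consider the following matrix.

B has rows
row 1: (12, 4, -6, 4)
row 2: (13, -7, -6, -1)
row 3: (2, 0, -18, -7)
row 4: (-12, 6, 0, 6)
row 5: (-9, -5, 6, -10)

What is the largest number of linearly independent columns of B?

4

Row reduce to echelon form.
R2 ← R2 − (13/12)·R1: [0, -34/3, 1/2, -16/3]
R3 ← R3 − (1/6)·R1: [0, -2/3, -17, -23/3]
R4 ← R4 + R1: [0, 10, -6, 10]
R5 ← R5 + (3/4)·R1: [0, -2, 3/2, -7]
R3 ← R3 − (1/17)·R2: [0, 0, -579/34, -125/17]
R4 ← R4 + (15/17)·R2: [0, 0, -189/34, 90/17]
R5 ← R5 − (3/17)·R2: [0, 0, 24/17, -103/17]
R4 ← R4 − (63/193)·R3: [0, 0, 0, 1485/193]
R5 ← R5 + (16/193)·R3: [0, 0, 0, -1287/193]
R5 ← R5 + (13/15)·R4: [0, 0, 0, 0]
Echelon form has 4 nonzero rows, so rank(B) = 4.
The rank gives the maximum number of linearly independent columns: 4.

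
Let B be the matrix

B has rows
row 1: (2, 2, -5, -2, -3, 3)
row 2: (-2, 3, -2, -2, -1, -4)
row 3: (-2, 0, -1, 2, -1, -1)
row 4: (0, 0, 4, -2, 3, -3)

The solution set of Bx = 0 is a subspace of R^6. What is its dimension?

3

Row reduce to echelon form.
R2 ← R2 + R1: [0, 5, -7, -4, -4, -1]
R3 ← R3 + R1: [0, 2, -6, 0, -4, 2]
R3 ← R3 − (2/5)·R2: [0, 0, -16/5, 8/5, -12/5, 12/5]
R4 ← R4 + (5/4)·R3: [0, 0, 0, 0, 0, 0]
3 nonzero rows, so rank(B) = 3.
B has 6 columns; by rank–nullity, nullity = 6 − 3 = 3.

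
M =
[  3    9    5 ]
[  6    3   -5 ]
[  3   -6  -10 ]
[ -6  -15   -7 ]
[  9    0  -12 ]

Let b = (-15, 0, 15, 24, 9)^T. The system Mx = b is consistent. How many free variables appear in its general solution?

1

Row reduce the augmented matrix [M | b].
R2 ← R2 − (2)·R1: [0, -15, -15, 30]
R3 ← R3 − R1: [0, -15, -15, 30]
R4 ← R4 + (2)·R1: [0, 3, 3, -6]
R5 ← R5 − (3)·R1: [0, -27, -27, 54]
R3 ← R3 − R2: [0, 0, 0, 0]
R4 ← R4 + (1/5)·R2: [0, 0, 0, 0]
R5 ← R5 − (9/5)·R2: [0, 0, 0, 0]
The echelon form has 2 nonzero rows, and every pivot lies in the first 3 columns, so rank(M) = rank([M|b]) = 2.
The system is consistent.
Free variables = (unknowns) − (rank) = 3 − 2 = 1.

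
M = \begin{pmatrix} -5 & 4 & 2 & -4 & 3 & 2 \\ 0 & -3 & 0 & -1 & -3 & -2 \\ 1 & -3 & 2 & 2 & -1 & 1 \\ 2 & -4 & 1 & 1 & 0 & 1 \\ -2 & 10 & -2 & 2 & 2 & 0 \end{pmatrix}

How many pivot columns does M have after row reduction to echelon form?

4

Row reduce to echelon form.
R3 ← R3 + (1/5)·R1: [0, -11/5, 12/5, 6/5, -2/5, 7/5]
R4 ← R4 + (2/5)·R1: [0, -12/5, 9/5, -3/5, 6/5, 9/5]
R5 ← R5 − (2/5)·R1: [0, 42/5, -14/5, 18/5, 4/5, -4/5]
R3 ← R3 − (11/15)·R2: [0, 0, 12/5, 29/15, 9/5, 43/15]
R4 ← R4 − (4/5)·R2: [0, 0, 9/5, 1/5, 18/5, 17/5]
R5 ← R5 + (14/5)·R2: [0, 0, -14/5, 4/5, -38/5, -32/5]
R4 ← R4 − (3/4)·R3: [0, 0, 0, -5/4, 9/4, 5/4]
R5 ← R5 + (7/6)·R3: [0, 0, 0, 55/18, -11/2, -55/18]
R5 ← R5 + (22/9)·R4: [0, 0, 0, 0, 0, 0]
Echelon form has 4 nonzero rows, so rank(M) = 4.
Each nonzero row contributes one pivot column: 4 pivot columns.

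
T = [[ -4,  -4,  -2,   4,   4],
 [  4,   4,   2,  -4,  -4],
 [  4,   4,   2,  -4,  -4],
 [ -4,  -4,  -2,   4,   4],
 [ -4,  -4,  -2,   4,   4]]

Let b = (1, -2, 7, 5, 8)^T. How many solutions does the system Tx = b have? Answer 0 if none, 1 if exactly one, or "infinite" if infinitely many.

Row reduce the augmented matrix [T | b].
R2 ← R2 + R1: [0, 0, 0, 0, 0, -1]
R3 ← R3 + R1: [0, 0, 0, 0, 0, 8]
R4 ← R4 − R1: [0, 0, 0, 0, 0, 4]
R5 ← R5 − R1: [0, 0, 0, 0, 0, 7]
R3 ← R3 + (8)·R2: [0, 0, 0, 0, 0, 0]
R4 ← R4 + (4)·R2: [0, 0, 0, 0, 0, 0]
R5 ← R5 + (7)·R2: [0, 0, 0, 0, 0, 0]
The echelon form has 2 nonzero rows; the last pivot sits in the augmented column, so rank(T) = 1 but rank([T|b]) = 2.
Since the ranks differ, the system is inconsistent.
It has no solutions.

0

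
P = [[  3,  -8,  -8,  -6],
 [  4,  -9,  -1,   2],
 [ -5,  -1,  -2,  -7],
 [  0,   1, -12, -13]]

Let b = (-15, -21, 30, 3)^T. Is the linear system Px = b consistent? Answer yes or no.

Row reduce the augmented matrix [P | b].
R2 ← R2 − (4/3)·R1: [0, 5/3, 29/3, 10, -1]
R3 ← R3 + (5/3)·R1: [0, -43/3, -46/3, -17, 5]
R3 ← R3 + (43/5)·R2: [0, 0, 339/5, 69, -18/5]
R4 ← R4 − (3/5)·R2: [0, 0, -89/5, -19, 18/5]
R4 ← R4 + (89/339)·R3: [0, 0, 0, -100/113, 300/113]
The echelon form has 4 nonzero rows, and every pivot lies in the first 4 columns, so rank(P) = rank([P|b]) = 4.
The system is consistent.

yes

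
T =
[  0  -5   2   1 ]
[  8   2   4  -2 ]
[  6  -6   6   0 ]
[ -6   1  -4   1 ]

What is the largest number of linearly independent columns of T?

Row reduce to echelon form.
Swap R1 ↔ R2
R3 ← R3 − (3/4)·R1: [0, -15/2, 3, 3/2]
R4 ← R4 + (3/4)·R1: [0, 5/2, -1, -1/2]
R3 ← R3 − (3/2)·R2: [0, 0, 0, 0]
R4 ← R4 + (1/2)·R2: [0, 0, 0, 0]
Echelon form has 2 nonzero rows, so rank(T) = 2.
The rank gives the maximum number of linearly independent columns: 2.

2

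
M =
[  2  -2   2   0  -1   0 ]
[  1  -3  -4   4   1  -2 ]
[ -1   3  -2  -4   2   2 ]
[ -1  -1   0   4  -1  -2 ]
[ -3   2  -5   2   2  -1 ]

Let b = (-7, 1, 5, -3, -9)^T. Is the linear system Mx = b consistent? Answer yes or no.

no

Row reduce the augmented matrix [M | b].
R2 ← R2 − (1/2)·R1: [0, -2, -5, 4, 3/2, -2, 9/2]
R3 ← R3 + (1/2)·R1: [0, 2, -1, -4, 3/2, 2, 3/2]
R4 ← R4 + (1/2)·R1: [0, -2, 1, 4, -3/2, -2, -13/2]
R5 ← R5 + (3/2)·R1: [0, -1, -2, 2, 1/2, -1, -39/2]
R3 ← R3 + R2: [0, 0, -6, 0, 3, 0, 6]
R4 ← R4 − R2: [0, 0, 6, 0, -3, 0, -11]
R5 ← R5 − (1/2)·R2: [0, 0, 1/2, 0, -1/4, 0, -87/4]
R4 ← R4 + R3: [0, 0, 0, 0, 0, 0, -5]
R5 ← R5 + (1/12)·R3: [0, 0, 0, 0, 0, 0, -85/4]
R5 ← R5 − (17/4)·R4: [0, 0, 0, 0, 0, 0, 0]
The echelon form has 4 nonzero rows; the last pivot sits in the augmented column, so rank(M) = 3 but rank([M|b]) = 4.
Since the ranks differ, the system is inconsistent.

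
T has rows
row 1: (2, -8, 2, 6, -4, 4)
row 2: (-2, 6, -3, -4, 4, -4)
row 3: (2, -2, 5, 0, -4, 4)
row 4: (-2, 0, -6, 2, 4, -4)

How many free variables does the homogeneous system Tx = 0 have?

Row reduce to echelon form.
R2 ← R2 + R1: [0, -2, -1, 2, 0, 0]
R3 ← R3 − R1: [0, 6, 3, -6, 0, 0]
R4 ← R4 + R1: [0, -8, -4, 8, 0, 0]
R3 ← R3 + (3)·R2: [0, 0, 0, 0, 0, 0]
R4 ← R4 − (4)·R2: [0, 0, 0, 0, 0, 0]
2 nonzero rows, so rank(T) = 2.
T has 6 columns; by rank–nullity, nullity = 6 − 2 = 4.

4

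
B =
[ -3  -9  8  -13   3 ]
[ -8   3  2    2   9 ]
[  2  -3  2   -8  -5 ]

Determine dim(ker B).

2

Row reduce to echelon form.
R2 ← R2 − (8/3)·R1: [0, 27, -58/3, 110/3, 1]
R3 ← R3 + (2/3)·R1: [0, -9, 22/3, -50/3, -3]
R3 ← R3 + (1/3)·R2: [0, 0, 8/9, -40/9, -8/3]
3 nonzero rows, so rank(B) = 3.
B has 5 columns; by rank–nullity, nullity = 5 − 3 = 2.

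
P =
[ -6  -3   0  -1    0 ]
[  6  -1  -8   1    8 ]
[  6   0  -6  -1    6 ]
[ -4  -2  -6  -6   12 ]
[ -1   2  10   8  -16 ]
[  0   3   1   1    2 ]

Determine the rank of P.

5

Row reduce to echelon form.
R2 ← R2 + R1: [0, -4, -8, 0, 8]
R3 ← R3 + R1: [0, -3, -6, -2, 6]
R4 ← R4 − (2/3)·R1: [0, 0, -6, -16/3, 12]
R5 ← R5 − (1/6)·R1: [0, 5/2, 10, 49/6, -16]
R3 ← R3 − (3/4)·R2: [0, 0, 0, -2, 0]
R5 ← R5 + (5/8)·R2: [0, 0, 5, 49/6, -11]
R6 ← R6 + (3/4)·R2: [0, 0, -5, 1, 8]
Swap R3 ↔ R4
R5 ← R5 + (5/6)·R3: [0, 0, 0, 67/18, -1]
R6 ← R6 − (5/6)·R3: [0, 0, 0, 49/9, -2]
R5 ← R5 + (67/36)·R4: [0, 0, 0, 0, -1]
R6 ← R6 + (49/18)·R4: [0, 0, 0, 0, -2]
R6 ← R6 − (2)·R5: [0, 0, 0, 0, 0]
Echelon form has 5 nonzero rows, so rank(P) = 5.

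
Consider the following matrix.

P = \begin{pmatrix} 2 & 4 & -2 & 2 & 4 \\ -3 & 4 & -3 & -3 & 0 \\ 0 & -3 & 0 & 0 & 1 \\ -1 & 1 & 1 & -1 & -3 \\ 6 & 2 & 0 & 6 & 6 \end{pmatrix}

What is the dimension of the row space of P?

Row reduce to echelon form.
R2 ← R2 + (3/2)·R1: [0, 10, -6, 0, 6]
R4 ← R4 + (1/2)·R1: [0, 3, 0, 0, -1]
R5 ← R5 − (3)·R1: [0, -10, 6, 0, -6]
R3 ← R3 + (3/10)·R2: [0, 0, -9/5, 0, 14/5]
R4 ← R4 − (3/10)·R2: [0, 0, 9/5, 0, -14/5]
R5 ← R5 + R2: [0, 0, 0, 0, 0]
R4 ← R4 + R3: [0, 0, 0, 0, 0]
Echelon form has 3 nonzero rows, so rank(P) = 3.
The row space has dimension equal to the rank: 3.

3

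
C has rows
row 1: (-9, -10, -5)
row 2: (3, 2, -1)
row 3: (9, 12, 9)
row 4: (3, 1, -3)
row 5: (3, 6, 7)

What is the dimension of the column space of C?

Row reduce to echelon form.
R2 ← R2 + (1/3)·R1: [0, -4/3, -8/3]
R3 ← R3 + R1: [0, 2, 4]
R4 ← R4 + (1/3)·R1: [0, -7/3, -14/3]
R5 ← R5 + (1/3)·R1: [0, 8/3, 16/3]
R3 ← R3 + (3/2)·R2: [0, 0, 0]
R4 ← R4 − (7/4)·R2: [0, 0, 0]
R5 ← R5 + (2)·R2: [0, 0, 0]
Echelon form has 2 nonzero rows, so rank(C) = 2.
The column space has dimension equal to the rank: 2.

2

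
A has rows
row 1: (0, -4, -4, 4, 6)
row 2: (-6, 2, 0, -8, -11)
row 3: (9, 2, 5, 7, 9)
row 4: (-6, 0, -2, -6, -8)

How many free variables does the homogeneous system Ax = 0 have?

3

Row reduce to echelon form.
Swap R1 ↔ R2
R3 ← R3 + (3/2)·R1: [0, 5, 5, -5, -15/2]
R4 ← R4 − R1: [0, -2, -2, 2, 3]
R3 ← R3 + (5/4)·R2: [0, 0, 0, 0, 0]
R4 ← R4 − (1/2)·R2: [0, 0, 0, 0, 0]
2 nonzero rows, so rank(A) = 2.
A has 5 columns; by rank–nullity, nullity = 5 − 2 = 3.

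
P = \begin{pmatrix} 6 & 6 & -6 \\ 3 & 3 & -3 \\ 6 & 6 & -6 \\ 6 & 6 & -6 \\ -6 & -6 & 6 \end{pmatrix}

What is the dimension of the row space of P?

Row reduce to echelon form.
R2 ← R2 − (1/2)·R1: [0, 0, 0]
R3 ← R3 − R1: [0, 0, 0]
R4 ← R4 − R1: [0, 0, 0]
R5 ← R5 + R1: [0, 0, 0]
Echelon form has 1 nonzero row, so rank(P) = 1.
The row space has dimension equal to the rank: 1.

1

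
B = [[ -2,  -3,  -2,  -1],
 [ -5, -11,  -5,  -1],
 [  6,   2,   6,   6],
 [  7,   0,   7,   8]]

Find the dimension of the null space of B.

Row reduce to echelon form.
R2 ← R2 − (5/2)·R1: [0, -7/2, 0, 3/2]
R3 ← R3 + (3)·R1: [0, -7, 0, 3]
R4 ← R4 + (7/2)·R1: [0, -21/2, 0, 9/2]
R3 ← R3 − (2)·R2: [0, 0, 0, 0]
R4 ← R4 − (3)·R2: [0, 0, 0, 0]
2 nonzero rows, so rank(B) = 2.
B has 4 columns; by rank–nullity, nullity = 4 − 2 = 2.

2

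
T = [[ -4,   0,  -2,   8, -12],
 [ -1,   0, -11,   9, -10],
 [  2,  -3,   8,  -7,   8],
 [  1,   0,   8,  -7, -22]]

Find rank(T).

4

Row reduce to echelon form.
R2 ← R2 − (1/4)·R1: [0, 0, -21/2, 7, -7]
R3 ← R3 + (1/2)·R1: [0, -3, 7, -3, 2]
R4 ← R4 + (1/4)·R1: [0, 0, 15/2, -5, -25]
Swap R2 ↔ R3
R4 ← R4 + (5/7)·R3: [0, 0, 0, 0, -30]
Echelon form has 4 nonzero rows, so rank(T) = 4.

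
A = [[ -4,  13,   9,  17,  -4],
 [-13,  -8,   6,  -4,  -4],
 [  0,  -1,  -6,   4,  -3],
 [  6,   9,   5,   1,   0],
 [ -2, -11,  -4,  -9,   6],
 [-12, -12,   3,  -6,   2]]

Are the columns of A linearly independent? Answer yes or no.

Row reduce A to echelon form.
R2 ← R2 − (13/4)·R1: [0, -201/4, -93/4, -237/4, 9]
R4 ← R4 + (3/2)·R1: [0, 57/2, 37/2, 53/2, -6]
R5 ← R5 − (1/2)·R1: [0, -35/2, -17/2, -35/2, 8]
R6 ← R6 − (3)·R1: [0, -51, -24, -57, 14]
R3 ← R3 − (4/201)·R2: [0, 0, -371/67, 347/67, -213/67]
R4 ← R4 + (38/67)·R2: [0, 0, 356/67, -476/67, -60/67]
R5 ← R5 − (70/201)·R2: [0, 0, -27/67, 210/67, 326/67]
R6 ← R6 − (68/67)·R2: [0, 0, -27/67, 210/67, 326/67]
R4 ← R4 + (356/371)·R3: [0, 0, 0, -792/371, -1464/371]
R5 ← R5 − (27/371)·R3: [0, 0, 0, 1023/371, 1891/371]
R6 ← R6 − (27/371)·R3: [0, 0, 0, 1023/371, 1891/371]
R5 ← R5 + (31/24)·R4: [0, 0, 0, 0, 0]
R6 ← R6 + (31/24)·R4: [0, 0, 0, 0, 0]
4 pivots among 5 columns.
Only 4 < 5 pivot columns, so the columns are linearly dependent.

no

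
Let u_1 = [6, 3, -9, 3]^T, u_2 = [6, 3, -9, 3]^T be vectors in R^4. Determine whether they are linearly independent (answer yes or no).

no

Form the matrix with these vectors as rows and row reduce.
R2 ← R2 − R1: [0, 0, 0, 0]
1 nonzero row, so the 2 vectors span a space of dimension 1.
Since 1 < 2, the vectors are linearly dependent.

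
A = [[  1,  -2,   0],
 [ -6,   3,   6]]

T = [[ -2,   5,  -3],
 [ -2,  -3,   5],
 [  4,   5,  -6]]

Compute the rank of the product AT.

2

First compute AT:
[[  2,  11, -13],
 [ 30,  -9,  -3]]
Now row reduce the product.
R2 ← R2 − (15)·R1: [0, -174, 192]
2 nonzero rows, so rank(AT) = 2.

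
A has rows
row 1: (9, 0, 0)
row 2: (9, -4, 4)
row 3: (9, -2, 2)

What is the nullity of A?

1

Row reduce to echelon form.
R2 ← R2 − R1: [0, -4, 4]
R3 ← R3 − R1: [0, -2, 2]
R3 ← R3 − (1/2)·R2: [0, 0, 0]
2 nonzero rows, so rank(A) = 2.
A has 3 columns; by rank–nullity, nullity = 3 − 2 = 1.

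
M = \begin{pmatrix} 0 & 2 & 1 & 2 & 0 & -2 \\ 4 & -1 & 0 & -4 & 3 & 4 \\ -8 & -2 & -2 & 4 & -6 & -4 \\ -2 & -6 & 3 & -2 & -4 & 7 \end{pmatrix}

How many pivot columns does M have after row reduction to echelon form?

3

Row reduce to echelon form.
Swap R1 ↔ R2
R3 ← R3 + (2)·R1: [0, -4, -2, -4, 0, 4]
R4 ← R4 + (1/2)·R1: [0, -13/2, 3, -4, -5/2, 9]
R3 ← R3 + (2)·R2: [0, 0, 0, 0, 0, 0]
R4 ← R4 + (13/4)·R2: [0, 0, 25/4, 5/2, -5/2, 5/2]
Swap R3 ↔ R4
Echelon form has 3 nonzero rows, so rank(M) = 3.
Each nonzero row contributes one pivot column: 3 pivot columns.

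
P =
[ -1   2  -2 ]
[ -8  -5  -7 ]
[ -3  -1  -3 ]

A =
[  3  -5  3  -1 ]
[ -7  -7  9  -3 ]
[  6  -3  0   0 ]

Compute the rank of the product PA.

First compute PA:
[[-29,  -3,  15,  -5],
 [-31,  96, -69,  23],
 [-20,  31, -18,   6]]
Now row reduce the product.
R2 ← R2 − (31/29)·R1: [0, 2877/29, -2466/29, 822/29]
R3 ← R3 − (20/29)·R1: [0, 959/29, -822/29, 274/29]
R3 ← R3 − (1/3)·R2: [0, 0, 0, 0]
2 nonzero rows, so rank(PA) = 2.

2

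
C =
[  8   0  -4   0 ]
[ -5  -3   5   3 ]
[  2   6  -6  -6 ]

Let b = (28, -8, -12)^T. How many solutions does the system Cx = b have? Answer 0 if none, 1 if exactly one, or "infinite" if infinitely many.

Row reduce the augmented matrix [C | b].
R2 ← R2 + (5/8)·R1: [0, -3, 5/2, 3, 19/2]
R3 ← R3 − (1/4)·R1: [0, 6, -5, -6, -19]
R3 ← R3 + (2)·R2: [0, 0, 0, 0, 0]
The echelon form has 2 nonzero rows, and every pivot lies in the first 4 columns, so rank(C) = rank([C|b]) = 2.
The system is consistent.
rank = 2 < 4 unknowns, so there are infinitely many solutions.

infinite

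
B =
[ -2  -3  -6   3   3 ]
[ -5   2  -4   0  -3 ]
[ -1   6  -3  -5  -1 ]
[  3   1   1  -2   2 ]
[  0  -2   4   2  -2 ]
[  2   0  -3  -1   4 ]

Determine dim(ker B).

Row reduce to echelon form.
R2 ← R2 − (5/2)·R1: [0, 19/2, 11, -15/2, -21/2]
R3 ← R3 − (1/2)·R1: [0, 15/2, 0, -13/2, -5/2]
R4 ← R4 + (3/2)·R1: [0, -7/2, -8, 5/2, 13/2]
R6 ← R6 + R1: [0, -3, -9, 2, 7]
R3 ← R3 − (15/19)·R2: [0, 0, -165/19, -11/19, 110/19]
R4 ← R4 + (7/19)·R2: [0, 0, -75/19, -5/19, 50/19]
R5 ← R5 + (4/19)·R2: [0, 0, 120/19, 8/19, -80/19]
R6 ← R6 + (6/19)·R2: [0, 0, -105/19, -7/19, 70/19]
R4 ← R4 − (5/11)·R3: [0, 0, 0, 0, 0]
R5 ← R5 + (8/11)·R3: [0, 0, 0, 0, 0]
R6 ← R6 − (7/11)·R3: [0, 0, 0, 0, 0]
3 nonzero rows, so rank(B) = 3.
B has 5 columns; by rank–nullity, nullity = 5 − 3 = 2.

2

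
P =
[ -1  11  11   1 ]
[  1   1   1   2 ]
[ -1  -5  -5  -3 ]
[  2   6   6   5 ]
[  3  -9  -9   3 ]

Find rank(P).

Row reduce to echelon form.
R2 ← R2 + R1: [0, 12, 12, 3]
R3 ← R3 − R1: [0, -16, -16, -4]
R4 ← R4 + (2)·R1: [0, 28, 28, 7]
R5 ← R5 + (3)·R1: [0, 24, 24, 6]
R3 ← R3 + (4/3)·R2: [0, 0, 0, 0]
R4 ← R4 − (7/3)·R2: [0, 0, 0, 0]
R5 ← R5 − (2)·R2: [0, 0, 0, 0]
Echelon form has 2 nonzero rows, so rank(P) = 2.

2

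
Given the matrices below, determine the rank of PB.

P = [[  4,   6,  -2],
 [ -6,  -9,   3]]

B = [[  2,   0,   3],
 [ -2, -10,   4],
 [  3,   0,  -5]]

First compute PB:
[[-10, -60,  46],
 [ 15,  90, -69]]
Now row reduce the product.
R2 ← R2 + (3/2)·R1: [0, 0, 0]
1 nonzero row, so rank(PB) = 1.

1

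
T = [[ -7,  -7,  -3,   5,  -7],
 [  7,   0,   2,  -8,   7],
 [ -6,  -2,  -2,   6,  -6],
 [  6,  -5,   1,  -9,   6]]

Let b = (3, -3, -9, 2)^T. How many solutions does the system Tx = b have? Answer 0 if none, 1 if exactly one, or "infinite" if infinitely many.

Row reduce the augmented matrix [T | b].
R2 ← R2 + R1: [0, -7, -1, -3, 0, 0]
R3 ← R3 − (6/7)·R1: [0, 4, 4/7, 12/7, 0, -81/7]
R4 ← R4 + (6/7)·R1: [0, -11, -11/7, -33/7, 0, 32/7]
R3 ← R3 + (4/7)·R2: [0, 0, 0, 0, 0, -81/7]
R4 ← R4 − (11/7)·R2: [0, 0, 0, 0, 0, 32/7]
R4 ← R4 + (32/81)·R3: [0, 0, 0, 0, 0, 0]
The echelon form has 3 nonzero rows; the last pivot sits in the augmented column, so rank(T) = 2 but rank([T|b]) = 3.
Since the ranks differ, the system is inconsistent.
It has no solutions.

0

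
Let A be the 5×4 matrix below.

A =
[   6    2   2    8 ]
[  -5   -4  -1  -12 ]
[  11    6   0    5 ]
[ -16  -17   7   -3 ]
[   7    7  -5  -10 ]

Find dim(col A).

3

Row reduce to echelon form.
R2 ← R2 + (5/6)·R1: [0, -7/3, 2/3, -16/3]
R3 ← R3 − (11/6)·R1: [0, 7/3, -11/3, -29/3]
R4 ← R4 + (8/3)·R1: [0, -35/3, 37/3, 55/3]
R5 ← R5 − (7/6)·R1: [0, 14/3, -22/3, -58/3]
R3 ← R3 + R2: [0, 0, -3, -15]
R4 ← R4 − (5)·R2: [0, 0, 9, 45]
R5 ← R5 + (2)·R2: [0, 0, -6, -30]
R4 ← R4 + (3)·R3: [0, 0, 0, 0]
R5 ← R5 − (2)·R3: [0, 0, 0, 0]
Echelon form has 3 nonzero rows, so rank(A) = 3.
The column space has dimension equal to the rank: 3.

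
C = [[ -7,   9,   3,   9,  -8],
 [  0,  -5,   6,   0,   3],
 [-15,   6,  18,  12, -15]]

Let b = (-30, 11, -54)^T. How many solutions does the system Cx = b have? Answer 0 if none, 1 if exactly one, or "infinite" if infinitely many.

infinite

Row reduce the augmented matrix [C | b].
R3 ← R3 − (15/7)·R1: [0, -93/7, 81/7, -51/7, 15/7, 72/7]
R3 ← R3 − (93/35)·R2: [0, 0, -153/35, -51/7, -204/35, -663/35]
The echelon form has 3 nonzero rows, and every pivot lies in the first 5 columns, so rank(C) = rank([C|b]) = 3.
The system is consistent.
rank = 3 < 5 unknowns, so there are infinitely many solutions.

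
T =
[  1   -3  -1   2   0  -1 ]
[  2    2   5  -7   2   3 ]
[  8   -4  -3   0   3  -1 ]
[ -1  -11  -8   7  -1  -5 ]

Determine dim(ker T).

2

Row reduce to echelon form.
R2 ← R2 − (2)·R1: [0, 8, 7, -11, 2, 5]
R3 ← R3 − (8)·R1: [0, 20, 5, -16, 3, 7]
R4 ← R4 + R1: [0, -14, -9, 9, -1, -6]
R3 ← R3 − (5/2)·R2: [0, 0, -25/2, 23/2, -2, -11/2]
R4 ← R4 + (7/4)·R2: [0, 0, 13/4, -41/4, 5/2, 11/4]
R4 ← R4 + (13/50)·R3: [0, 0, 0, -363/50, 99/50, 33/25]
4 nonzero rows, so rank(T) = 4.
T has 6 columns; by rank–nullity, nullity = 6 − 4 = 2.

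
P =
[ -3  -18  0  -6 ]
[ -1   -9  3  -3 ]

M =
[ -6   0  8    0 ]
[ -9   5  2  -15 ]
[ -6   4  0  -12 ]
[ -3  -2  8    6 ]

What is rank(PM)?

First compute PM:
[[198, -78, -108, 234],
 [ 78, -27, -50,  81]]
Now row reduce the product.
R2 ← R2 − (13/33)·R1: [0, 41/11, -82/11, -123/11]
2 nonzero rows, so rank(PM) = 2.

2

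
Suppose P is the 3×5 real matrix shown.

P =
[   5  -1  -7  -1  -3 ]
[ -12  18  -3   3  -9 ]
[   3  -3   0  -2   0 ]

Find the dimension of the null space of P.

Row reduce to echelon form.
R2 ← R2 + (12/5)·R1: [0, 78/5, -99/5, 3/5, -81/5]
R3 ← R3 − (3/5)·R1: [0, -12/5, 21/5, -7/5, 9/5]
R3 ← R3 + (2/13)·R2: [0, 0, 15/13, -17/13, -9/13]
3 nonzero rows, so rank(P) = 3.
P has 5 columns; by rank–nullity, nullity = 5 − 3 = 2.

2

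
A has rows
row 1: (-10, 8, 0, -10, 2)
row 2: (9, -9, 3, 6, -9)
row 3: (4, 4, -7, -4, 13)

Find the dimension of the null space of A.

Row reduce to echelon form.
R2 ← R2 + (9/10)·R1: [0, -9/5, 3, -3, -36/5]
R3 ← R3 + (2/5)·R1: [0, 36/5, -7, -8, 69/5]
R3 ← R3 + (4)·R2: [0, 0, 5, -20, -15]
3 nonzero rows, so rank(A) = 3.
A has 5 columns; by rank–nullity, nullity = 5 − 3 = 2.

2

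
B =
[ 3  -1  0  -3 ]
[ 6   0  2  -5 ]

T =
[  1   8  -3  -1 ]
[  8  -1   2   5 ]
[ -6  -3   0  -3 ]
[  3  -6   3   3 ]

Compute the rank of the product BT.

2

First compute BT:
[[-14,  43, -20, -17],
 [-21,  72, -33, -27]]
Now row reduce the product.
R2 ← R2 − (3/2)·R1: [0, 15/2, -3, -3/2]
2 nonzero rows, so rank(BT) = 2.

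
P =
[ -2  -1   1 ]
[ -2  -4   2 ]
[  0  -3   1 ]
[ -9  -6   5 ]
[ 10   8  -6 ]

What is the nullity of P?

1

Row reduce to echelon form.
R2 ← R2 − R1: [0, -3, 1]
R4 ← R4 − (9/2)·R1: [0, -3/2, 1/2]
R5 ← R5 + (5)·R1: [0, 3, -1]
R3 ← R3 − R2: [0, 0, 0]
R4 ← R4 − (1/2)·R2: [0, 0, 0]
R5 ← R5 + R2: [0, 0, 0]
2 nonzero rows, so rank(P) = 2.
P has 3 columns; by rank–nullity, nullity = 3 − 2 = 1.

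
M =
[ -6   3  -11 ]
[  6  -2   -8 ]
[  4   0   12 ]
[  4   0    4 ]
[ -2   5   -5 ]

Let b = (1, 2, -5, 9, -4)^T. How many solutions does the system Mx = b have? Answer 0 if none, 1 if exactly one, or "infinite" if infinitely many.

0

Row reduce the augmented matrix [M | b].
R2 ← R2 + R1: [0, 1, -19, 3]
R3 ← R3 + (2/3)·R1: [0, 2, 14/3, -13/3]
R4 ← R4 + (2/3)·R1: [0, 2, -10/3, 29/3]
R5 ← R5 − (1/3)·R1: [0, 4, -4/3, -13/3]
R3 ← R3 − (2)·R2: [0, 0, 128/3, -31/3]
R4 ← R4 − (2)·R2: [0, 0, 104/3, 11/3]
R5 ← R5 − (4)·R2: [0, 0, 224/3, -49/3]
R4 ← R4 − (13/16)·R3: [0, 0, 0, 193/16]
R5 ← R5 − (7/4)·R3: [0, 0, 0, 7/4]
R5 ← R5 − (28/193)·R4: [0, 0, 0, 0]
The echelon form has 4 nonzero rows; the last pivot sits in the augmented column, so rank(M) = 3 but rank([M|b]) = 4.
Since the ranks differ, the system is inconsistent.
It has no solutions.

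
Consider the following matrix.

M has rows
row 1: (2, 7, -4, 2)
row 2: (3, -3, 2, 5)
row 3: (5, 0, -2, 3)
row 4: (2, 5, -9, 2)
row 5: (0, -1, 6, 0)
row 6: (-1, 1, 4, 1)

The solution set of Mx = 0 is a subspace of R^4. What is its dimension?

0

Row reduce to echelon form.
R2 ← R2 − (3/2)·R1: [0, -27/2, 8, 2]
R3 ← R3 − (5/2)·R1: [0, -35/2, 8, -2]
R4 ← R4 − R1: [0, -2, -5, 0]
R6 ← R6 + (1/2)·R1: [0, 9/2, 2, 2]
R3 ← R3 − (35/27)·R2: [0, 0, -64/27, -124/27]
R4 ← R4 − (4/27)·R2: [0, 0, -167/27, -8/27]
R5 ← R5 − (2/27)·R2: [0, 0, 146/27, -4/27]
R6 ← R6 + (1/3)·R2: [0, 0, 14/3, 8/3]
R4 ← R4 − (167/64)·R3: [0, 0, 0, 187/16]
R5 ← R5 + (73/32)·R3: [0, 0, 0, -85/8]
R6 ← R6 + (63/32)·R3: [0, 0, 0, -51/8]
R5 ← R5 + (10/11)·R4: [0, 0, 0, 0]
R6 ← R6 + (6/11)·R4: [0, 0, 0, 0]
4 nonzero rows, so rank(M) = 4.
M has 4 columns; by rank–nullity, nullity = 4 − 4 = 0.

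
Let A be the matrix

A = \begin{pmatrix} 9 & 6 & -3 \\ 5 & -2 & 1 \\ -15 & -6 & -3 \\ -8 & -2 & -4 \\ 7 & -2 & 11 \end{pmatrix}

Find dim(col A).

3

Row reduce to echelon form.
R2 ← R2 − (5/9)·R1: [0, -16/3, 8/3]
R3 ← R3 + (5/3)·R1: [0, 4, -8]
R4 ← R4 + (8/9)·R1: [0, 10/3, -20/3]
R5 ← R5 − (7/9)·R1: [0, -20/3, 40/3]
R3 ← R3 + (3/4)·R2: [0, 0, -6]
R4 ← R4 + (5/8)·R2: [0, 0, -5]
R5 ← R5 − (5/4)·R2: [0, 0, 10]
R4 ← R4 − (5/6)·R3: [0, 0, 0]
R5 ← R5 + (5/3)·R3: [0, 0, 0]
Echelon form has 3 nonzero rows, so rank(A) = 3.
The column space has dimension equal to the rank: 3.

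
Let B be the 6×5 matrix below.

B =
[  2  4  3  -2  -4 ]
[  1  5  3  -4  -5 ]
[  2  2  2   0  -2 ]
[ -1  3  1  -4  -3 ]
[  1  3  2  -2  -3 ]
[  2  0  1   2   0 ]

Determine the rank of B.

2

Row reduce to echelon form.
R2 ← R2 − (1/2)·R1: [0, 3, 3/2, -3, -3]
R3 ← R3 − R1: [0, -2, -1, 2, 2]
R4 ← R4 + (1/2)·R1: [0, 5, 5/2, -5, -5]
R5 ← R5 − (1/2)·R1: [0, 1, 1/2, -1, -1]
R6 ← R6 − R1: [0, -4, -2, 4, 4]
R3 ← R3 + (2/3)·R2: [0, 0, 0, 0, 0]
R4 ← R4 − (5/3)·R2: [0, 0, 0, 0, 0]
R5 ← R5 − (1/3)·R2: [0, 0, 0, 0, 0]
R6 ← R6 + (4/3)·R2: [0, 0, 0, 0, 0]
Echelon form has 2 nonzero rows, so rank(B) = 2.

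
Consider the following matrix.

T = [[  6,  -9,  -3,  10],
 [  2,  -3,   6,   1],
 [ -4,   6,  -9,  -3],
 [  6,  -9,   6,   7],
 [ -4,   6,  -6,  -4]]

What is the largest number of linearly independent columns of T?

Row reduce to echelon form.
R2 ← R2 − (1/3)·R1: [0, 0, 7, -7/3]
R3 ← R3 + (2/3)·R1: [0, 0, -11, 11/3]
R4 ← R4 − R1: [0, 0, 9, -3]
R5 ← R5 + (2/3)·R1: [0, 0, -8, 8/3]
R3 ← R3 + (11/7)·R2: [0, 0, 0, 0]
R4 ← R4 − (9/7)·R2: [0, 0, 0, 0]
R5 ← R5 + (8/7)·R2: [0, 0, 0, 0]
Echelon form has 2 nonzero rows, so rank(T) = 2.
The rank gives the maximum number of linearly independent columns: 2.

2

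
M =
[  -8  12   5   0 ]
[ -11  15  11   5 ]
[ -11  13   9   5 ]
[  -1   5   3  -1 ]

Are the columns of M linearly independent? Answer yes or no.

no

Row reduce M to echelon form.
R2 ← R2 − (11/8)·R1: [0, -3/2, 33/8, 5]
R3 ← R3 − (11/8)·R1: [0, -7/2, 17/8, 5]
R4 ← R4 − (1/8)·R1: [0, 7/2, 19/8, -1]
R3 ← R3 − (7/3)·R2: [0, 0, -15/2, -20/3]
R4 ← R4 + (7/3)·R2: [0, 0, 12, 32/3]
R4 ← R4 + (8/5)·R3: [0, 0, 0, 0]
3 pivots among 4 columns.
Only 3 < 4 pivot columns, so the columns are linearly dependent.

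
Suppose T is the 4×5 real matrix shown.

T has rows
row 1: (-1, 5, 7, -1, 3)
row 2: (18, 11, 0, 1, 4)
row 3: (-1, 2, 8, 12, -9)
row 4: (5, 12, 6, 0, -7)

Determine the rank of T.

4

Row reduce to echelon form.
R2 ← R2 + (18)·R1: [0, 101, 126, -17, 58]
R3 ← R3 − R1: [0, -3, 1, 13, -12]
R4 ← R4 + (5)·R1: [0, 37, 41, -5, 8]
R3 ← R3 + (3/101)·R2: [0, 0, 479/101, 1262/101, -1038/101]
R4 ← R4 − (37/101)·R2: [0, 0, -521/101, 124/101, -1338/101]
R4 ← R4 + (521/479)·R3: [0, 0, 0, 7098/479, -11700/479]
Echelon form has 4 nonzero rows, so rank(T) = 4.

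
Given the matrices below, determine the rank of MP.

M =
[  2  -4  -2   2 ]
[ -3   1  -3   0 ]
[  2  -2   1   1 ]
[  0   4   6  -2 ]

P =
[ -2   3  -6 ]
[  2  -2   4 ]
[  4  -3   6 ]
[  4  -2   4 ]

2

First compute MP:
[[-12,  16, -32],
 [ -4,  -2,   4],
 [  0,   5, -10],
 [ 24, -22,  44]]
Now row reduce the product.
R2 ← R2 − (1/3)·R1: [0, -22/3, 44/3]
R4 ← R4 + (2)·R1: [0, 10, -20]
R3 ← R3 + (15/22)·R2: [0, 0, 0]
R4 ← R4 + (15/11)·R2: [0, 0, 0]
2 nonzero rows, so rank(MP) = 2.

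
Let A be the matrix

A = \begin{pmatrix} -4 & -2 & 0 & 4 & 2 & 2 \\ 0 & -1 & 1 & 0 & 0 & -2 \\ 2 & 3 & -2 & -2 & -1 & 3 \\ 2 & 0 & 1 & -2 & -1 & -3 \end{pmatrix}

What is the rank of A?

Row reduce to echelon form.
R3 ← R3 + (1/2)·R1: [0, 2, -2, 0, 0, 4]
R4 ← R4 + (1/2)·R1: [0, -1, 1, 0, 0, -2]
R3 ← R3 + (2)·R2: [0, 0, 0, 0, 0, 0]
R4 ← R4 − R2: [0, 0, 0, 0, 0, 0]
Echelon form has 2 nonzero rows, so rank(A) = 2.

2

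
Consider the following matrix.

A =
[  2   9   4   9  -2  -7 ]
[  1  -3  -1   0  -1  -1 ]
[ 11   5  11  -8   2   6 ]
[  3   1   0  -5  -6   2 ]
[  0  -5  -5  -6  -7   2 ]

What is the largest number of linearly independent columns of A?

5

Row reduce to echelon form.
R2 ← R2 − (1/2)·R1: [0, -15/2, -3, -9/2, 0, 5/2]
R3 ← R3 − (11/2)·R1: [0, -89/2, -11, -115/2, 13, 89/2]
R4 ← R4 − (3/2)·R1: [0, -25/2, -6, -37/2, -3, 25/2]
R3 ← R3 − (89/15)·R2: [0, 0, 34/5, -154/5, 13, 89/3]
R4 ← R4 − (5/3)·R2: [0, 0, -1, -11, -3, 25/3]
R5 ← R5 − (2/3)·R2: [0, 0, -3, -3, -7, 1/3]
R4 ← R4 + (5/34)·R3: [0, 0, 0, -264/17, -37/34, 1295/102]
R5 ← R5 + (15/34)·R3: [0, 0, 0, -282/17, -43/34, 1369/102]
R5 ← R5 − (47/44)·R4: [0, 0, 0, 0, -9/88, -37/264]
Echelon form has 5 nonzero rows, so rank(A) = 5.
The rank gives the maximum number of linearly independent columns: 5.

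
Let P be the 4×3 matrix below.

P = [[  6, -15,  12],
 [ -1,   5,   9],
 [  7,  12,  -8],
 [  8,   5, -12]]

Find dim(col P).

Row reduce to echelon form.
R2 ← R2 + (1/6)·R1: [0, 5/2, 11]
R3 ← R3 − (7/6)·R1: [0, 59/2, -22]
R4 ← R4 − (4/3)·R1: [0, 25, -28]
R3 ← R3 − (59/5)·R2: [0, 0, -759/5]
R4 ← R4 − (10)·R2: [0, 0, -138]
R4 ← R4 − (10/11)·R3: [0, 0, 0]
Echelon form has 3 nonzero rows, so rank(P) = 3.
The column space has dimension equal to the rank: 3.

3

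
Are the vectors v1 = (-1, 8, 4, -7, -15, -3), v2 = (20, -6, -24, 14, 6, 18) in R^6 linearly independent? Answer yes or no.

Form the matrix with these vectors as rows and row reduce.
R2 ← R2 + (20)·R1: [0, 154, 56, -126, -294, -42]
2 nonzero rows, so the 2 vectors span a space of dimension 2.
Since 2 = 2, the vectors are linearly independent.

yes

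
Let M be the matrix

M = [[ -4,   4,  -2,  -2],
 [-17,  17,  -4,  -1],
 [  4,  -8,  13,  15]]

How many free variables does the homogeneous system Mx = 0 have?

Row reduce to echelon form.
R2 ← R2 − (17/4)·R1: [0, 0, 9/2, 15/2]
R3 ← R3 + R1: [0, -4, 11, 13]
Swap R2 ↔ R3
3 nonzero rows, so rank(M) = 3.
M has 4 columns; by rank–nullity, nullity = 4 − 3 = 1.

1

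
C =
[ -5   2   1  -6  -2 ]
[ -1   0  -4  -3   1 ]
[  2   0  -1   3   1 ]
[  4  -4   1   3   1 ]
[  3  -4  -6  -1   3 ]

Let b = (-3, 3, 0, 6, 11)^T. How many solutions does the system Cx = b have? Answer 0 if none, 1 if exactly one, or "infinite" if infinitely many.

infinite

Row reduce the augmented matrix [C | b].
R2 ← R2 − (1/5)·R1: [0, -2/5, -21/5, -9/5, 7/5, 18/5]
R3 ← R3 + (2/5)·R1: [0, 4/5, -3/5, 3/5, 1/5, -6/5]
R4 ← R4 + (4/5)·R1: [0, -12/5, 9/5, -9/5, -3/5, 18/5]
R5 ← R5 + (3/5)·R1: [0, -14/5, -27/5, -23/5, 9/5, 46/5]
R3 ← R3 + (2)·R2: [0, 0, -9, -3, 3, 6]
R4 ← R4 − (6)·R2: [0, 0, 27, 9, -9, -18]
R5 ← R5 − (7)·R2: [0, 0, 24, 8, -8, -16]
R4 ← R4 + (3)·R3: [0, 0, 0, 0, 0, 0]
R5 ← R5 + (8/3)·R3: [0, 0, 0, 0, 0, 0]
The echelon form has 3 nonzero rows, and every pivot lies in the first 5 columns, so rank(C) = rank([C|b]) = 3.
The system is consistent.
rank = 3 < 5 unknowns, so there are infinitely many solutions.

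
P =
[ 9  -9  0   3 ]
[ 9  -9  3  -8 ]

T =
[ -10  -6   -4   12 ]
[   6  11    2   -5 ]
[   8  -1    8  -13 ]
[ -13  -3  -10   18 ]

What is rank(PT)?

2

First compute PT:
[[-183, -162, -84, 207],
 [-16, -132,  50, -30]]
Now row reduce the product.
R2 ← R2 − (16/183)·R1: [0, -7188/61, 3498/61, -2934/61]
2 nonzero rows, so rank(PT) = 2.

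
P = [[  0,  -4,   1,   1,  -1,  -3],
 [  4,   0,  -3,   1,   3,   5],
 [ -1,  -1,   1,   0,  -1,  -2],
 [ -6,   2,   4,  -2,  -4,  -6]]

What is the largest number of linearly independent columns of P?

Row reduce to echelon form.
Swap R1 ↔ R2
R3 ← R3 + (1/4)·R1: [0, -1, 1/4, 1/4, -1/4, -3/4]
R4 ← R4 + (3/2)·R1: [0, 2, -1/2, -1/2, 1/2, 3/2]
R3 ← R3 − (1/4)·R2: [0, 0, 0, 0, 0, 0]
R4 ← R4 + (1/2)·R2: [0, 0, 0, 0, 0, 0]
Echelon form has 2 nonzero rows, so rank(P) = 2.
The rank gives the maximum number of linearly independent columns: 2.

2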